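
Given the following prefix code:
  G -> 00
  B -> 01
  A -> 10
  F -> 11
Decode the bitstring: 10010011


Decoding step by step:
Bits 10 -> A
Bits 01 -> B
Bits 00 -> G
Bits 11 -> F


Decoded message: ABGF


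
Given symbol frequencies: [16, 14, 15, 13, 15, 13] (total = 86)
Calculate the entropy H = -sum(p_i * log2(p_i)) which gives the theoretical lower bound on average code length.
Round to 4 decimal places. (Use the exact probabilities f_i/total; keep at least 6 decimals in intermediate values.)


Per-symbol terms -p_i * log2(p_i) with p_i = f_i/86:
  p = 16/86 = 0.186047: log2(p) = -2.426265, -p*log2(p) = 0.451398
  p = 14/86 = 0.162791: log2(p) = -2.618910, -p*log2(p) = 0.426334
  p = 15/86 = 0.174419: log2(p) = -2.519374, -p*log2(p) = 0.439426
  p = 13/86 = 0.151163: log2(p) = -2.725825, -p*log2(p) = 0.412043
  p = 15/86 = 0.174419: log2(p) = -2.519374, -p*log2(p) = 0.439426
  p = 13/86 = 0.151163: log2(p) = -2.725825, -p*log2(p) = 0.412043
H = 0.451398 + 0.426334 + 0.439426 + 0.412043 + 0.439426 + 0.412043 = 2.580670

H = 2.5807 bits/symbol


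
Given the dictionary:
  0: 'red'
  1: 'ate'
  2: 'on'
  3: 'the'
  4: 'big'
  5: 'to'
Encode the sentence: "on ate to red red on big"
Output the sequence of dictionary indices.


Look up each word in the dictionary:
  'on' -> 2
  'ate' -> 1
  'to' -> 5
  'red' -> 0
  'red' -> 0
  'on' -> 2
  'big' -> 4

Encoded: [2, 1, 5, 0, 0, 2, 4]


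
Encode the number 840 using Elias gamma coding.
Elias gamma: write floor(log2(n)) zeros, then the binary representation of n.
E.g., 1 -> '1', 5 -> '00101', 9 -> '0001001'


num_bits = floor(log2(840)) + 1 = 10
leading_zeros = num_bits - 1 = 9
binary(840) = 1101001000

Elias gamma(840) = '000000000' + '1101001000' = 0000000001101001000 (19 bits)


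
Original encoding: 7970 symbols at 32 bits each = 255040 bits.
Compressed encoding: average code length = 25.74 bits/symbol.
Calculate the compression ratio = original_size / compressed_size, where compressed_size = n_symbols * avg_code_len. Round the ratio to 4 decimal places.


original_size = n_symbols * orig_bits = 7970 * 32 = 255040 bits
compressed_size = n_symbols * avg_code_len = 7970 * 25.74 = 205147.8 bits
ratio = original_size / compressed_size = 255040 / 205147.8 = 1.2432

Compression ratio = 1.2432


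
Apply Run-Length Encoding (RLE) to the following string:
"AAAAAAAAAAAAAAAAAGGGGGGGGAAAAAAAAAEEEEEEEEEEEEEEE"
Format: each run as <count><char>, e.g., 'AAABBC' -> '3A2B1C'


Scanning runs left to right:
  i=0: run of 'A' x 17 -> '17A'
  i=17: run of 'G' x 8 -> '8G'
  i=25: run of 'A' x 9 -> '9A'
  i=34: run of 'E' x 15 -> '15E'

RLE = 17A8G9A15E


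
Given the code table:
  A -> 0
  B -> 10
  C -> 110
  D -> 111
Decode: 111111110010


Decoding:
111 -> D
111 -> D
110 -> C
0 -> A
10 -> B


Result: DDCAB


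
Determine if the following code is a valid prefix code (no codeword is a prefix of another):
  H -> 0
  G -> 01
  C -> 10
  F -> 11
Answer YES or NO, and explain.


Checking each pair (does one codeword prefix another?):
  H='0' vs G='01': prefix -- VIOLATION

NO -- this is NOT a valid prefix code. H (0) is a prefix of G (01).


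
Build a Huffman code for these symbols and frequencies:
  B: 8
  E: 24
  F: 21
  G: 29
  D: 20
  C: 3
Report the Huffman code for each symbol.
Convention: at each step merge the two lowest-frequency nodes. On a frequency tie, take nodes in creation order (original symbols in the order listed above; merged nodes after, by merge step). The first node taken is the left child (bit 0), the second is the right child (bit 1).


Huffman tree construction:
Step 1: Merge C(3) + B(8) = 11
Step 2: Merge (C+B)(11) + D(20) = 31
Step 3: Merge F(21) + E(24) = 45
Step 4: Merge G(29) + ((C+B)+D)(31) = 60
Step 5: Merge (F+E)(45) + (G+((C+B)+D))(60) = 105
Read each symbol's code off the tree from the root (left child = 0, right child = 1).

Codes:
  B: 1101 (length 4)
  E: 01 (length 2)
  F: 00 (length 2)
  G: 10 (length 2)
  D: 111 (length 3)
  C: 1100 (length 4)
Average code length: 252/105 = 2.4000 bits/symbol


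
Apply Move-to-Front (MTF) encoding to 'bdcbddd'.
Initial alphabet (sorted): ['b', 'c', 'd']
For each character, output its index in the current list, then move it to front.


MTF encoding:
'b': index 0 in ['b', 'c', 'd'] -> ['b', 'c', 'd']
'd': index 2 in ['b', 'c', 'd'] -> ['d', 'b', 'c']
'c': index 2 in ['d', 'b', 'c'] -> ['c', 'd', 'b']
'b': index 2 in ['c', 'd', 'b'] -> ['b', 'c', 'd']
'd': index 2 in ['b', 'c', 'd'] -> ['d', 'b', 'c']
'd': index 0 in ['d', 'b', 'c'] -> ['d', 'b', 'c']
'd': index 0 in ['d', 'b', 'c'] -> ['d', 'b', 'c']


Output: [0, 2, 2, 2, 2, 0, 0]


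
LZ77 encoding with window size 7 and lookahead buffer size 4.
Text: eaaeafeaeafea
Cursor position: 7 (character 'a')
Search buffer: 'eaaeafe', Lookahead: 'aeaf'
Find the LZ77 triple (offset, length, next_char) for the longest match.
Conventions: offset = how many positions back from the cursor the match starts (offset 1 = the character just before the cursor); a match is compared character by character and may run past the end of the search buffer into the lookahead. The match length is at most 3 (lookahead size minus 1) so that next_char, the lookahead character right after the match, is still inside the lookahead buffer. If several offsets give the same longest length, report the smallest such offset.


Try each offset into the search buffer:
  offset=1 (pos 6, char 'e'): match length 0
  offset=2 (pos 5, char 'f'): match length 0
  offset=3 (pos 4, char 'a'): match length 1
  offset=4 (pos 3, char 'e'): match length 0
  offset=5 (pos 2, char 'a'): match length 3
  offset=6 (pos 1, char 'a'): match length 1
  offset=7 (pos 0, char 'e'): match length 0
Longest match has length 3 at offset 5.
next_char = character at position 7 + 3 = 10 -> 'f'

Best match: offset=5, length=3 (matching 'aea' starting at position 2)
LZ77 triple: (5, 3, 'f')


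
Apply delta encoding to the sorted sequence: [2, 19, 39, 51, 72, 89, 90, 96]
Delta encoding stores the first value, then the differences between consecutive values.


First value: 2
Deltas:
  19 - 2 = 17
  39 - 19 = 20
  51 - 39 = 12
  72 - 51 = 21
  89 - 72 = 17
  90 - 89 = 1
  96 - 90 = 6


Delta encoded: [2, 17, 20, 12, 21, 17, 1, 6]


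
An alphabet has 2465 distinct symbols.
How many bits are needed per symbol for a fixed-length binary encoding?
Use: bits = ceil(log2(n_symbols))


log2(2465) = 11.2674
Bracket: 2^11 = 2048 < 2465 <= 2^12 = 4096
So ceil(log2(2465)) = 12

bits = ceil(log2(2465)) = ceil(11.2674) = 12 bits


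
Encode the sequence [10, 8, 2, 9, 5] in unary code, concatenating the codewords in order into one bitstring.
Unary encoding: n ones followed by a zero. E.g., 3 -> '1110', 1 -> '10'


Encode each number as n ones followed by a terminating 0:
  10 -> 11111111110 (11 bits)
  8 -> 111111110 (9 bits)
  2 -> 110 (3 bits)
  9 -> 1111111110 (10 bits)
  5 -> 111110 (6 bits)
Total length = 11 + 9 + 3 + 10 + 6 = 39 bits.

Unary([10, 8, 2, 9, 5]) = 111111111101111111101101111111110111110 (39 bits)


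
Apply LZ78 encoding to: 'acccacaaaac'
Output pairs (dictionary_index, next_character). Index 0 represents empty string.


LZ78 encoding steps:
Dictionary: {0: ''}
Step 1: w='' (idx 0), next='a' -> output (0, 'a'), add 'a' as idx 1
Step 2: w='' (idx 0), next='c' -> output (0, 'c'), add 'c' as idx 2
Step 3: w='c' (idx 2), next='c' -> output (2, 'c'), add 'cc' as idx 3
Step 4: w='a' (idx 1), next='c' -> output (1, 'c'), add 'ac' as idx 4
Step 5: w='a' (idx 1), next='a' -> output (1, 'a'), add 'aa' as idx 5
Step 6: w='aa' (idx 5), next='c' -> output (5, 'c'), add 'aac' as idx 6


Encoded: [(0, 'a'), (0, 'c'), (2, 'c'), (1, 'c'), (1, 'a'), (5, 'c')]


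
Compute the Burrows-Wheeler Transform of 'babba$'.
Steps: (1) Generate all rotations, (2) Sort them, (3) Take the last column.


Rotations (sorted):
  0: $babba -> last char: a
  1: a$babb -> last char: b
  2: abba$b -> last char: b
  3: ba$bab -> last char: b
  4: babba$ -> last char: $
  5: bba$ba -> last char: a


BWT = abbb$a


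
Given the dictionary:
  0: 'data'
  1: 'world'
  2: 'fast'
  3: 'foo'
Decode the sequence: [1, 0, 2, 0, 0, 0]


Look up each index in the dictionary:
  1 -> 'world'
  0 -> 'data'
  2 -> 'fast'
  0 -> 'data'
  0 -> 'data'
  0 -> 'data'

Decoded: "world data fast data data data"


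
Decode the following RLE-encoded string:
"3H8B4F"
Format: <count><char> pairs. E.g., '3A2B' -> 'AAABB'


Expanding each <count><char> pair:
  3H -> 'HHH'
  8B -> 'BBBBBBBB'
  4F -> 'FFFF'

Decoded = HHHBBBBBBBBFFFF


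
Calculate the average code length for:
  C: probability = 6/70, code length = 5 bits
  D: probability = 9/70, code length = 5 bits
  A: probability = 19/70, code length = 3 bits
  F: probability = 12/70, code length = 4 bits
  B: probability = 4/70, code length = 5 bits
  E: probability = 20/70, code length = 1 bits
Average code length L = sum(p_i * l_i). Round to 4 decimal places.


Weighted contributions p_i * l_i:
  C: (6/70) * 5 = 30/70
  D: (9/70) * 5 = 45/70
  A: (19/70) * 3 = 57/70
  F: (12/70) * 4 = 48/70
  B: (4/70) * 5 = 20/70
  E: (20/70) * 1 = 20/70
Sum = (30 + 45 + 57 + 48 + 20 + 20)/70 = 220/70

L = 220/70 = 3.1429 bits/symbol


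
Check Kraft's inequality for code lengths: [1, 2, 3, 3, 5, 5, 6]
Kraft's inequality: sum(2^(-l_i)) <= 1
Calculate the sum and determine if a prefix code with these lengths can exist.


Sum = 2^(-1) + 2^(-2) + 2^(-3) + 2^(-3) + 2^(-5) + 2^(-5) + 2^(-6)
    = 0.5 + 0.25 + 0.125 + 0.125 + 0.03125 + 0.03125 + 0.015625
    = 69/64 = 1.078125
Since 1.078125 > 1, Kraft's inequality is NOT satisfied.
A prefix code with these lengths CANNOT exist.

Kraft sum = 1.078125. Not satisfied.


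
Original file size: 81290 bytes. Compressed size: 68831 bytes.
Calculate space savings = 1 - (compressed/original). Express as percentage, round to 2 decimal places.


ratio = compressed/original = 68831/81290 = 0.846734
savings = 1 - ratio = 1 - 0.846734 = 0.153266
as a percentage: 0.153266 * 100 = 15.33%

Space savings = 1 - 68831/81290 = 15.33%


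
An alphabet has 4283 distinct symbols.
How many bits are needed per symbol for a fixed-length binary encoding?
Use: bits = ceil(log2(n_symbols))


log2(4283) = 12.0644
Bracket: 2^12 = 4096 < 4283 <= 2^13 = 8192
So ceil(log2(4283)) = 13

bits = ceil(log2(4283)) = ceil(12.0644) = 13 bits


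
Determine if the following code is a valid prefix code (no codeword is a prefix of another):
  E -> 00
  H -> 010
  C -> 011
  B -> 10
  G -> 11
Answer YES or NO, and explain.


Checking each pair (does one codeword prefix another?):
  E='00' vs H='010': no prefix
  E='00' vs C='011': no prefix
  E='00' vs B='10': no prefix
  E='00' vs G='11': no prefix
  H='010' vs E='00': no prefix
  H='010' vs C='011': no prefix
  H='010' vs B='10': no prefix
  H='010' vs G='11': no prefix
  C='011' vs E='00': no prefix
  C='011' vs H='010': no prefix
  C='011' vs B='10': no prefix
  C='011' vs G='11': no prefix
  B='10' vs E='00': no prefix
  B='10' vs H='010': no prefix
  B='10' vs C='011': no prefix
  B='10' vs G='11': no prefix
  G='11' vs E='00': no prefix
  G='11' vs H='010': no prefix
  G='11' vs C='011': no prefix
  G='11' vs B='10': no prefix
No violation found over all pairs.

YES -- this is a valid prefix code. No codeword is a prefix of any other codeword.


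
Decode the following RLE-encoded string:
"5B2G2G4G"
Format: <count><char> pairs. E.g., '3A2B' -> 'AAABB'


Expanding each <count><char> pair:
  5B -> 'BBBBB'
  2G -> 'GG'
  2G -> 'GG'
  4G -> 'GGGG'

Decoded = BBBBBGGGGGGGG


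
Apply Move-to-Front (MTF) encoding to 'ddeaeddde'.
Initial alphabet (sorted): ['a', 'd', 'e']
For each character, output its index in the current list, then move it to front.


MTF encoding:
'd': index 1 in ['a', 'd', 'e'] -> ['d', 'a', 'e']
'd': index 0 in ['d', 'a', 'e'] -> ['d', 'a', 'e']
'e': index 2 in ['d', 'a', 'e'] -> ['e', 'd', 'a']
'a': index 2 in ['e', 'd', 'a'] -> ['a', 'e', 'd']
'e': index 1 in ['a', 'e', 'd'] -> ['e', 'a', 'd']
'd': index 2 in ['e', 'a', 'd'] -> ['d', 'e', 'a']
'd': index 0 in ['d', 'e', 'a'] -> ['d', 'e', 'a']
'd': index 0 in ['d', 'e', 'a'] -> ['d', 'e', 'a']
'e': index 1 in ['d', 'e', 'a'] -> ['e', 'd', 'a']


Output: [1, 0, 2, 2, 1, 2, 0, 0, 1]


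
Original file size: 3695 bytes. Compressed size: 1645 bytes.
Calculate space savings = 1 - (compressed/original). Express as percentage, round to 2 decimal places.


ratio = compressed/original = 1645/3695 = 0.445196
savings = 1 - ratio = 1 - 0.445196 = 0.554804
as a percentage: 0.554804 * 100 = 55.48%

Space savings = 1 - 1645/3695 = 55.48%


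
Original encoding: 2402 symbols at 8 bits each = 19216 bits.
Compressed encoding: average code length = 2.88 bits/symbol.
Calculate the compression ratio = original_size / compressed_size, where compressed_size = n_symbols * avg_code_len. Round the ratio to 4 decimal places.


original_size = n_symbols * orig_bits = 2402 * 8 = 19216 bits
compressed_size = n_symbols * avg_code_len = 2402 * 2.88 = 6917.76 bits
ratio = original_size / compressed_size = 19216 / 6917.76 = 2.7778

Compression ratio = 2.7778


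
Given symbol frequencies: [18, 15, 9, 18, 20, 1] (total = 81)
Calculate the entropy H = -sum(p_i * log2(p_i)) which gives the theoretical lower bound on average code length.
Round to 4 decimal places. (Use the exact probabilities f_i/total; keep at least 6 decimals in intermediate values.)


Per-symbol terms -p_i * log2(p_i) with p_i = f_i/81:
  p = 18/81 = 0.222222: log2(p) = -2.169925, -p*log2(p) = 0.482206
  p = 15/81 = 0.185185: log2(p) = -2.432959, -p*log2(p) = 0.450548
  p = 9/81 = 0.111111: log2(p) = -3.169925, -p*log2(p) = 0.352214
  p = 18/81 = 0.222222: log2(p) = -2.169925, -p*log2(p) = 0.482206
  p = 20/81 = 0.246914: log2(p) = -2.017922, -p*log2(p) = 0.498252
  p = 1/81 = 0.012346: log2(p) = -6.339850, -p*log2(p) = 0.078270
H = 0.482206 + 0.450548 + 0.352214 + 0.482206 + 0.498252 + 0.078270 = 2.343696

H = 2.3437 bits/symbol


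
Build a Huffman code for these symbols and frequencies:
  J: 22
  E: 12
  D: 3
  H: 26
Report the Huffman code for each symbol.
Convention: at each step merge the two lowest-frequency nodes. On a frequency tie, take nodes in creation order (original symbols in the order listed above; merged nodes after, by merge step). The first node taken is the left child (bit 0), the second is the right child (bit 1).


Huffman tree construction:
Step 1: Merge D(3) + E(12) = 15
Step 2: Merge (D+E)(15) + J(22) = 37
Step 3: Merge H(26) + ((D+E)+J)(37) = 63
Read each symbol's code off the tree from the root (left child = 0, right child = 1).

Codes:
  J: 11 (length 2)
  E: 101 (length 3)
  D: 100 (length 3)
  H: 0 (length 1)
Average code length: 115/63 = 1.8254 bits/symbol


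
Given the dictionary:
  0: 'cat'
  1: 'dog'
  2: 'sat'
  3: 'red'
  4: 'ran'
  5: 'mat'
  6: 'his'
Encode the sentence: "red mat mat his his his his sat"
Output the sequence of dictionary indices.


Look up each word in the dictionary:
  'red' -> 3
  'mat' -> 5
  'mat' -> 5
  'his' -> 6
  'his' -> 6
  'his' -> 6
  'his' -> 6
  'sat' -> 2

Encoded: [3, 5, 5, 6, 6, 6, 6, 2]


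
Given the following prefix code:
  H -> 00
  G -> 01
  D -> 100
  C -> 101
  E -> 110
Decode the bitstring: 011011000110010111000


Decoding step by step:
Bits 01 -> G
Bits 101 -> C
Bits 100 -> D
Bits 01 -> G
Bits 100 -> D
Bits 101 -> C
Bits 110 -> E
Bits 00 -> H


Decoded message: GCDGDCEH


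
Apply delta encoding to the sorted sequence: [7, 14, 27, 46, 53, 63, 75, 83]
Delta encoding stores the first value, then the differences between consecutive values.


First value: 7
Deltas:
  14 - 7 = 7
  27 - 14 = 13
  46 - 27 = 19
  53 - 46 = 7
  63 - 53 = 10
  75 - 63 = 12
  83 - 75 = 8


Delta encoded: [7, 7, 13, 19, 7, 10, 12, 8]


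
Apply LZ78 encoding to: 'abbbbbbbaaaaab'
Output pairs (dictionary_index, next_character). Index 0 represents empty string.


LZ78 encoding steps:
Dictionary: {0: ''}
Step 1: w='' (idx 0), next='a' -> output (0, 'a'), add 'a' as idx 1
Step 2: w='' (idx 0), next='b' -> output (0, 'b'), add 'b' as idx 2
Step 3: w='b' (idx 2), next='b' -> output (2, 'b'), add 'bb' as idx 3
Step 4: w='bb' (idx 3), next='b' -> output (3, 'b'), add 'bbb' as idx 4
Step 5: w='b' (idx 2), next='a' -> output (2, 'a'), add 'ba' as idx 5
Step 6: w='a' (idx 1), next='a' -> output (1, 'a'), add 'aa' as idx 6
Step 7: w='aa' (idx 6), next='b' -> output (6, 'b'), add 'aab' as idx 7


Encoded: [(0, 'a'), (0, 'b'), (2, 'b'), (3, 'b'), (2, 'a'), (1, 'a'), (6, 'b')]


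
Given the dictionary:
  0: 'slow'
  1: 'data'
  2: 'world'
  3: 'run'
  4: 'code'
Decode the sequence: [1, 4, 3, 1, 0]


Look up each index in the dictionary:
  1 -> 'data'
  4 -> 'code'
  3 -> 'run'
  1 -> 'data'
  0 -> 'slow'

Decoded: "data code run data slow"


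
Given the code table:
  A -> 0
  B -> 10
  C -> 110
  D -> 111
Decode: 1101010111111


Decoding:
110 -> C
10 -> B
10 -> B
111 -> D
111 -> D


Result: CBBDD


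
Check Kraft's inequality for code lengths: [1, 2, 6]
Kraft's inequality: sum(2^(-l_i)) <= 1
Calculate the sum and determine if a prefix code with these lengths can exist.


Sum = 2^(-1) + 2^(-2) + 2^(-6)
    = 0.5 + 0.25 + 0.015625
    = 49/64 = 0.765625
Since 0.765625 <= 1, Kraft's inequality IS satisfied.
A prefix code with these lengths CAN exist.

Kraft sum = 0.765625. Satisfied.


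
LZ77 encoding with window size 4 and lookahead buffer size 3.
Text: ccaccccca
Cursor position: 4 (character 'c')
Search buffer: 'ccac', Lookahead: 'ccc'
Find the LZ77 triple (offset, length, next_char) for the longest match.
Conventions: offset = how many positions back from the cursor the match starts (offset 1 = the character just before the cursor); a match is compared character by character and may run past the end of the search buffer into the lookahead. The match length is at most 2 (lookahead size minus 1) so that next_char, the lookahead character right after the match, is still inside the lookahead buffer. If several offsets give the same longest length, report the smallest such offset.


Try each offset into the search buffer:
  offset=1 (pos 3, char 'c'): match length 2
  offset=2 (pos 2, char 'a'): match length 0
  offset=3 (pos 1, char 'c'): match length 1
  offset=4 (pos 0, char 'c'): match length 2
Longest match has length 2, found at offsets 1, 4; take the smallest, offset 1.
next_char = character at position 4 + 2 = 6 -> 'c'

Best match: offset=1, length=2 (matching 'cc' starting at position 3)
LZ77 triple: (1, 2, 'c')


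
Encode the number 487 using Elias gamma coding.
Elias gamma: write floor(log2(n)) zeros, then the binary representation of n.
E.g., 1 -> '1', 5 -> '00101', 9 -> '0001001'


num_bits = floor(log2(487)) + 1 = 9
leading_zeros = num_bits - 1 = 8
binary(487) = 111100111

Elias gamma(487) = '00000000' + '111100111' = 00000000111100111 (17 bits)


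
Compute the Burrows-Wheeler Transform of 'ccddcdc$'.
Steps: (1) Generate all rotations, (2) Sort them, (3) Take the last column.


Rotations (sorted):
  0: $ccddcdc -> last char: c
  1: c$ccddcd -> last char: d
  2: ccddcdc$ -> last char: $
  3: cdc$ccdd -> last char: d
  4: cddcdc$c -> last char: c
  5: dc$ccddc -> last char: c
  6: dcdc$ccd -> last char: d
  7: ddcdc$cc -> last char: c


BWT = cd$dccdc


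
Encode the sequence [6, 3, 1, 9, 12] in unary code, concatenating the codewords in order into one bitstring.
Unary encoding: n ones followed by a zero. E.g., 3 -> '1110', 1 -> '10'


Encode each number as n ones followed by a terminating 0:
  6 -> 1111110 (7 bits)
  3 -> 1110 (4 bits)
  1 -> 10 (2 bits)
  9 -> 1111111110 (10 bits)
  12 -> 1111111111110 (13 bits)
Total length = 7 + 4 + 2 + 10 + 13 = 36 bits.

Unary([6, 3, 1, 9, 12]) = 111111011101011111111101111111111110 (36 bits)


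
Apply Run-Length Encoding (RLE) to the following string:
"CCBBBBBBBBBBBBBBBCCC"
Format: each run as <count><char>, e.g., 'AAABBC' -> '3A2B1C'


Scanning runs left to right:
  i=0: run of 'C' x 2 -> '2C'
  i=2: run of 'B' x 15 -> '15B'
  i=17: run of 'C' x 3 -> '3C'

RLE = 2C15B3C


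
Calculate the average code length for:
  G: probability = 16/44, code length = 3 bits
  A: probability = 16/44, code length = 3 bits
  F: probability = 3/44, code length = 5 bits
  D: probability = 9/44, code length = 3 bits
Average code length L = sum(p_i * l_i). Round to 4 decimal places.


Weighted contributions p_i * l_i:
  G: (16/44) * 3 = 48/44
  A: (16/44) * 3 = 48/44
  F: (3/44) * 5 = 15/44
  D: (9/44) * 3 = 27/44
Sum = (48 + 48 + 15 + 27)/44 = 138/44

L = 138/44 = 3.1364 bits/symbol


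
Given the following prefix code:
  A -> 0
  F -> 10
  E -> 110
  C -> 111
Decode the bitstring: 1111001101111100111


Decoding step by step:
Bits 111 -> C
Bits 10 -> F
Bits 0 -> A
Bits 110 -> E
Bits 111 -> C
Bits 110 -> E
Bits 0 -> A
Bits 111 -> C


Decoded message: CFAECEAC


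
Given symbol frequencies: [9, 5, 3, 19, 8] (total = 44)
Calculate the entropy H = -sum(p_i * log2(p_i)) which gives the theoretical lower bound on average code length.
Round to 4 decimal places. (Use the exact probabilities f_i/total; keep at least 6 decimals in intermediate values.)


Per-symbol terms -p_i * log2(p_i) with p_i = f_i/44:
  p = 9/44 = 0.204545: log2(p) = -2.289507, -p*log2(p) = 0.468308
  p = 5/44 = 0.113636: log2(p) = -3.137504, -p*log2(p) = 0.356534
  p = 3/44 = 0.068182: log2(p) = -3.874469, -p*log2(p) = 0.264168
  p = 19/44 = 0.431818: log2(p) = -1.211504, -p*log2(p) = 0.523149
  p = 8/44 = 0.181818: log2(p) = -2.459432, -p*log2(p) = 0.447169
H = 0.468308 + 0.356534 + 0.264168 + 0.523149 + 0.447169 = 2.059328

H = 2.0593 bits/symbol


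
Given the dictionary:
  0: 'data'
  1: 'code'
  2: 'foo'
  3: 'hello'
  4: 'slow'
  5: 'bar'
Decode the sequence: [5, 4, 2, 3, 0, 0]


Look up each index in the dictionary:
  5 -> 'bar'
  4 -> 'slow'
  2 -> 'foo'
  3 -> 'hello'
  0 -> 'data'
  0 -> 'data'

Decoded: "bar slow foo hello data data"


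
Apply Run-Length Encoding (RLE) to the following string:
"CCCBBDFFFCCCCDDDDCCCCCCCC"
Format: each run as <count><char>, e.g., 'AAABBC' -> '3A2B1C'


Scanning runs left to right:
  i=0: run of 'C' x 3 -> '3C'
  i=3: run of 'B' x 2 -> '2B'
  i=5: run of 'D' x 1 -> '1D'
  i=6: run of 'F' x 3 -> '3F'
  i=9: run of 'C' x 4 -> '4C'
  i=13: run of 'D' x 4 -> '4D'
  i=17: run of 'C' x 8 -> '8C'

RLE = 3C2B1D3F4C4D8C


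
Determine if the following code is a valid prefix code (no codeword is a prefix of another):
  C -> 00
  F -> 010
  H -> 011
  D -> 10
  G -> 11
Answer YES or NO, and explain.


Checking each pair (does one codeword prefix another?):
  C='00' vs F='010': no prefix
  C='00' vs H='011': no prefix
  C='00' vs D='10': no prefix
  C='00' vs G='11': no prefix
  F='010' vs C='00': no prefix
  F='010' vs H='011': no prefix
  F='010' vs D='10': no prefix
  F='010' vs G='11': no prefix
  H='011' vs C='00': no prefix
  H='011' vs F='010': no prefix
  H='011' vs D='10': no prefix
  H='011' vs G='11': no prefix
  D='10' vs C='00': no prefix
  D='10' vs F='010': no prefix
  D='10' vs H='011': no prefix
  D='10' vs G='11': no prefix
  G='11' vs C='00': no prefix
  G='11' vs F='010': no prefix
  G='11' vs H='011': no prefix
  G='11' vs D='10': no prefix
No violation found over all pairs.

YES -- this is a valid prefix code. No codeword is a prefix of any other codeword.


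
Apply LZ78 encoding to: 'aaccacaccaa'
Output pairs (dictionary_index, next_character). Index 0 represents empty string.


LZ78 encoding steps:
Dictionary: {0: ''}
Step 1: w='' (idx 0), next='a' -> output (0, 'a'), add 'a' as idx 1
Step 2: w='a' (idx 1), next='c' -> output (1, 'c'), add 'ac' as idx 2
Step 3: w='' (idx 0), next='c' -> output (0, 'c'), add 'c' as idx 3
Step 4: w='ac' (idx 2), next='a' -> output (2, 'a'), add 'aca' as idx 4
Step 5: w='c' (idx 3), next='c' -> output (3, 'c'), add 'cc' as idx 5
Step 6: w='a' (idx 1), next='a' -> output (1, 'a'), add 'aa' as idx 6


Encoded: [(0, 'a'), (1, 'c'), (0, 'c'), (2, 'a'), (3, 'c'), (1, 'a')]


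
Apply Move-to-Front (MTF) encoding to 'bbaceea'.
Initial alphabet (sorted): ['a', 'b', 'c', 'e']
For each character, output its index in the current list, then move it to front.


MTF encoding:
'b': index 1 in ['a', 'b', 'c', 'e'] -> ['b', 'a', 'c', 'e']
'b': index 0 in ['b', 'a', 'c', 'e'] -> ['b', 'a', 'c', 'e']
'a': index 1 in ['b', 'a', 'c', 'e'] -> ['a', 'b', 'c', 'e']
'c': index 2 in ['a', 'b', 'c', 'e'] -> ['c', 'a', 'b', 'e']
'e': index 3 in ['c', 'a', 'b', 'e'] -> ['e', 'c', 'a', 'b']
'e': index 0 in ['e', 'c', 'a', 'b'] -> ['e', 'c', 'a', 'b']
'a': index 2 in ['e', 'c', 'a', 'b'] -> ['a', 'e', 'c', 'b']


Output: [1, 0, 1, 2, 3, 0, 2]


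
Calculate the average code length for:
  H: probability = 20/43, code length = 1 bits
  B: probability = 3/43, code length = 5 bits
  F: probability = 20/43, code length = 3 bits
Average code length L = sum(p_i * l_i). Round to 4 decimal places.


Weighted contributions p_i * l_i:
  H: (20/43) * 1 = 20/43
  B: (3/43) * 5 = 15/43
  F: (20/43) * 3 = 60/43
Sum = (20 + 15 + 60)/43 = 95/43

L = 95/43 = 2.2093 bits/symbol


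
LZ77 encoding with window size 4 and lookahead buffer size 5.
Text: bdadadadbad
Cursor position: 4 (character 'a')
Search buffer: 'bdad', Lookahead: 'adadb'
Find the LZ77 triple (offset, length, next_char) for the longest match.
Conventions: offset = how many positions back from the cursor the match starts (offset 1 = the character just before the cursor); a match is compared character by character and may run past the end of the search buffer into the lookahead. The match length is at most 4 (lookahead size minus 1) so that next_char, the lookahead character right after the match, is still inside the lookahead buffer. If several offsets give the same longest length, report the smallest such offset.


Try each offset into the search buffer:
  offset=1 (pos 3, char 'd'): match length 0
  offset=2 (pos 2, char 'a'): match length 4
  offset=3 (pos 1, char 'd'): match length 0
  offset=4 (pos 0, char 'b'): match length 0
Longest match has length 4 at offset 2.
next_char = character at position 4 + 4 = 8 -> 'b'

Best match: offset=2, length=4 (matching 'adad' starting at position 2)
LZ77 triple: (2, 4, 'b')


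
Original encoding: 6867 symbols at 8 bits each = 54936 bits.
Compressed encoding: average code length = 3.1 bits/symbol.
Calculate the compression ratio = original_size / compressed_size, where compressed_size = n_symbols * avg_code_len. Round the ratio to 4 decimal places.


original_size = n_symbols * orig_bits = 6867 * 8 = 54936 bits
compressed_size = n_symbols * avg_code_len = 6867 * 3.1 = 21287.7 bits
ratio = original_size / compressed_size = 54936 / 21287.7 = 2.5806

Compression ratio = 2.5806


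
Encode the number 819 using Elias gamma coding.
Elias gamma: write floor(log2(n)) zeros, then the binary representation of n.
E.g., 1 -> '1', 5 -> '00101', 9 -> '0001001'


num_bits = floor(log2(819)) + 1 = 10
leading_zeros = num_bits - 1 = 9
binary(819) = 1100110011

Elias gamma(819) = '000000000' + '1100110011' = 0000000001100110011 (19 bits)


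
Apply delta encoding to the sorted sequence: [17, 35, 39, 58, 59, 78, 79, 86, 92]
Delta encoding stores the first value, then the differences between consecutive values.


First value: 17
Deltas:
  35 - 17 = 18
  39 - 35 = 4
  58 - 39 = 19
  59 - 58 = 1
  78 - 59 = 19
  79 - 78 = 1
  86 - 79 = 7
  92 - 86 = 6


Delta encoded: [17, 18, 4, 19, 1, 19, 1, 7, 6]


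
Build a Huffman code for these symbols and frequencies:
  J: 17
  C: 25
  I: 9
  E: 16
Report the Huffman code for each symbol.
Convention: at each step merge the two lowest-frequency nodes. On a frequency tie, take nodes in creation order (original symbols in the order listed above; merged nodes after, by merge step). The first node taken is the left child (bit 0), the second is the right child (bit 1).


Huffman tree construction:
Step 1: Merge I(9) + E(16) = 25
Step 2: Merge J(17) + C(25) = 42
Step 3: Merge (I+E)(25) + (J+C)(42) = 67
Read each symbol's code off the tree from the root (left child = 0, right child = 1).

Codes:
  J: 10 (length 2)
  C: 11 (length 2)
  I: 00 (length 2)
  E: 01 (length 2)
Average code length: 134/67 = 2.0000 bits/symbol


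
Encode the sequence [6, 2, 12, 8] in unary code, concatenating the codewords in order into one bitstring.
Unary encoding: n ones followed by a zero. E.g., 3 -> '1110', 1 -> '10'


Encode each number as n ones followed by a terminating 0:
  6 -> 1111110 (7 bits)
  2 -> 110 (3 bits)
  12 -> 1111111111110 (13 bits)
  8 -> 111111110 (9 bits)
Total length = 7 + 3 + 13 + 9 = 32 bits.

Unary([6, 2, 12, 8]) = 11111101101111111111110111111110 (32 bits)


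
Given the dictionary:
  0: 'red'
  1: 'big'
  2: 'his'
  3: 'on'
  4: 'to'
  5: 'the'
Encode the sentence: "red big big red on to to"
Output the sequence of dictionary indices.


Look up each word in the dictionary:
  'red' -> 0
  'big' -> 1
  'big' -> 1
  'red' -> 0
  'on' -> 3
  'to' -> 4
  'to' -> 4

Encoded: [0, 1, 1, 0, 3, 4, 4]


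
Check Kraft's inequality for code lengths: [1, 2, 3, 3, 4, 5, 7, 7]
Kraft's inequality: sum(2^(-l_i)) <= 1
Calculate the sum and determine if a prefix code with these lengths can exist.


Sum = 2^(-1) + 2^(-2) + 2^(-3) + 2^(-3) + 2^(-4) + 2^(-5) + 2^(-7) + 2^(-7)
    = 0.5 + 0.25 + 0.125 + 0.125 + 0.0625 + 0.03125 + 0.0078125 + 0.0078125
    = 142/128 = 1.109375
Since 1.109375 > 1, Kraft's inequality is NOT satisfied.
A prefix code with these lengths CANNOT exist.

Kraft sum = 1.109375. Not satisfied.


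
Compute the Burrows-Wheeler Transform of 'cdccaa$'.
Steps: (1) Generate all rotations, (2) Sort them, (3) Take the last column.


Rotations (sorted):
  0: $cdccaa -> last char: a
  1: a$cdcca -> last char: a
  2: aa$cdcc -> last char: c
  3: caa$cdc -> last char: c
  4: ccaa$cd -> last char: d
  5: cdccaa$ -> last char: $
  6: dccaa$c -> last char: c


BWT = aaccd$c


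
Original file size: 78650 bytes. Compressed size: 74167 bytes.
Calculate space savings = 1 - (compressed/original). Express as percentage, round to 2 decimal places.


ratio = compressed/original = 74167/78650 = 0.943001
savings = 1 - ratio = 1 - 0.943001 = 0.056999
as a percentage: 0.056999 * 100 = 5.7%

Space savings = 1 - 74167/78650 = 5.7%


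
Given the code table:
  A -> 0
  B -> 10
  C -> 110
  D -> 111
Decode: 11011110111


Decoding:
110 -> C
111 -> D
10 -> B
111 -> D


Result: CDBD


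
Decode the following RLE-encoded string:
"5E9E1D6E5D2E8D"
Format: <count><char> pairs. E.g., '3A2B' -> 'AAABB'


Expanding each <count><char> pair:
  5E -> 'EEEEE'
  9E -> 'EEEEEEEEE'
  1D -> 'D'
  6E -> 'EEEEEE'
  5D -> 'DDDDD'
  2E -> 'EE'
  8D -> 'DDDDDDDD'

Decoded = EEEEEEEEEEEEEEDEEEEEEDDDDDEEDDDDDDDD


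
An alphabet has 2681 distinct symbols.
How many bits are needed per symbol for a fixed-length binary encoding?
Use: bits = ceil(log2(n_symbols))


log2(2681) = 11.3886
Bracket: 2^11 = 2048 < 2681 <= 2^12 = 4096
So ceil(log2(2681)) = 12

bits = ceil(log2(2681)) = ceil(11.3886) = 12 bits


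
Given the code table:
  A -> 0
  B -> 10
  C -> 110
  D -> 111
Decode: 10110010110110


Decoding:
10 -> B
110 -> C
0 -> A
10 -> B
110 -> C
110 -> C


Result: BCABCC


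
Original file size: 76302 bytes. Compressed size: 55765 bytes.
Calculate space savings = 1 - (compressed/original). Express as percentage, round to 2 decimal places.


ratio = compressed/original = 55765/76302 = 0.730846
savings = 1 - ratio = 1 - 0.730846 = 0.269154
as a percentage: 0.269154 * 100 = 26.92%

Space savings = 1 - 55765/76302 = 26.92%


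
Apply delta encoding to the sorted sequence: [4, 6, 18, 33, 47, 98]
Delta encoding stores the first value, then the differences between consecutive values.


First value: 4
Deltas:
  6 - 4 = 2
  18 - 6 = 12
  33 - 18 = 15
  47 - 33 = 14
  98 - 47 = 51


Delta encoded: [4, 2, 12, 15, 14, 51]


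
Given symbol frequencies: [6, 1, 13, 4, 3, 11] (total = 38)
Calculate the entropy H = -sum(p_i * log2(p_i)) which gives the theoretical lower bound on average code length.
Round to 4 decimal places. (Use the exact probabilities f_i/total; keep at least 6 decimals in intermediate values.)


Per-symbol terms -p_i * log2(p_i) with p_i = f_i/38:
  p = 6/38 = 0.157895: log2(p) = -2.662965, -p*log2(p) = 0.420468
  p = 1/38 = 0.026316: log2(p) = -5.247928, -p*log2(p) = 0.138103
  p = 13/38 = 0.342105: log2(p) = -1.547488, -p*log2(p) = 0.529404
  p = 4/38 = 0.105263: log2(p) = -3.247928, -p*log2(p) = 0.341887
  p = 3/38 = 0.078947: log2(p) = -3.662965, -p*log2(p) = 0.289181
  p = 11/38 = 0.289474: log2(p) = -1.788496, -p*log2(p) = 0.517722
H = 0.420468 + 0.138103 + 0.529404 + 0.341887 + 0.289181 + 0.517722 = 2.236765

H = 2.2368 bits/symbol


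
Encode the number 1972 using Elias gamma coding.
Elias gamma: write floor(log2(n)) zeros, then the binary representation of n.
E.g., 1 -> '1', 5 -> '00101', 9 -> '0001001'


num_bits = floor(log2(1972)) + 1 = 11
leading_zeros = num_bits - 1 = 10
binary(1972) = 11110110100

Elias gamma(1972) = '0000000000' + '11110110100' = 000000000011110110100 (21 bits)


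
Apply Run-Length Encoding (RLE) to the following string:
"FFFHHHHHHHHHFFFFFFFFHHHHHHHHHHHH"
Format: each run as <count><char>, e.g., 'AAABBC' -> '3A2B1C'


Scanning runs left to right:
  i=0: run of 'F' x 3 -> '3F'
  i=3: run of 'H' x 9 -> '9H'
  i=12: run of 'F' x 8 -> '8F'
  i=20: run of 'H' x 12 -> '12H'

RLE = 3F9H8F12H


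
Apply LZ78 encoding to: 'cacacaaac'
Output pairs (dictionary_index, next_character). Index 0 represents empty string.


LZ78 encoding steps:
Dictionary: {0: ''}
Step 1: w='' (idx 0), next='c' -> output (0, 'c'), add 'c' as idx 1
Step 2: w='' (idx 0), next='a' -> output (0, 'a'), add 'a' as idx 2
Step 3: w='c' (idx 1), next='a' -> output (1, 'a'), add 'ca' as idx 3
Step 4: w='ca' (idx 3), next='a' -> output (3, 'a'), add 'caa' as idx 4
Step 5: w='a' (idx 2), next='c' -> output (2, 'c'), add 'ac' as idx 5


Encoded: [(0, 'c'), (0, 'a'), (1, 'a'), (3, 'a'), (2, 'c')]


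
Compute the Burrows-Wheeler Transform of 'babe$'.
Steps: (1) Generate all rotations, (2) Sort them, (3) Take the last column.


Rotations (sorted):
  0: $babe -> last char: e
  1: abe$b -> last char: b
  2: babe$ -> last char: $
  3: be$ba -> last char: a
  4: e$bab -> last char: b


BWT = eb$ab


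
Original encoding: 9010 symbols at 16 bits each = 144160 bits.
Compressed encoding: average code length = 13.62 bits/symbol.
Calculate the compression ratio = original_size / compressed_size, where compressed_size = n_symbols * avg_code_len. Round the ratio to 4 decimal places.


original_size = n_symbols * orig_bits = 9010 * 16 = 144160 bits
compressed_size = n_symbols * avg_code_len = 9010 * 13.62 = 122716.2 bits
ratio = original_size / compressed_size = 144160 / 122716.2 = 1.1747

Compression ratio = 1.1747


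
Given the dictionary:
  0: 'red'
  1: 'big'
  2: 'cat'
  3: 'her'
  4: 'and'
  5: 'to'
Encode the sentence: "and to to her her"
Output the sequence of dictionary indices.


Look up each word in the dictionary:
  'and' -> 4
  'to' -> 5
  'to' -> 5
  'her' -> 3
  'her' -> 3

Encoded: [4, 5, 5, 3, 3]


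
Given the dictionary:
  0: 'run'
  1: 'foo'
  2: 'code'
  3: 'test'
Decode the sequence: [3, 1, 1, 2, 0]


Look up each index in the dictionary:
  3 -> 'test'
  1 -> 'foo'
  1 -> 'foo'
  2 -> 'code'
  0 -> 'run'

Decoded: "test foo foo code run"


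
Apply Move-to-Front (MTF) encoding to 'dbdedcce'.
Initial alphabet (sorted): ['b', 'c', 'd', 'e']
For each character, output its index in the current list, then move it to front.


MTF encoding:
'd': index 2 in ['b', 'c', 'd', 'e'] -> ['d', 'b', 'c', 'e']
'b': index 1 in ['d', 'b', 'c', 'e'] -> ['b', 'd', 'c', 'e']
'd': index 1 in ['b', 'd', 'c', 'e'] -> ['d', 'b', 'c', 'e']
'e': index 3 in ['d', 'b', 'c', 'e'] -> ['e', 'd', 'b', 'c']
'd': index 1 in ['e', 'd', 'b', 'c'] -> ['d', 'e', 'b', 'c']
'c': index 3 in ['d', 'e', 'b', 'c'] -> ['c', 'd', 'e', 'b']
'c': index 0 in ['c', 'd', 'e', 'b'] -> ['c', 'd', 'e', 'b']
'e': index 2 in ['c', 'd', 'e', 'b'] -> ['e', 'c', 'd', 'b']


Output: [2, 1, 1, 3, 1, 3, 0, 2]


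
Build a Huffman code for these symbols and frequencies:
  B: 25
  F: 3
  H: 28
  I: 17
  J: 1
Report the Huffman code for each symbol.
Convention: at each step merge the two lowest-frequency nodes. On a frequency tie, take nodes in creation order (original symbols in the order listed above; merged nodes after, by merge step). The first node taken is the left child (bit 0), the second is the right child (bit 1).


Huffman tree construction:
Step 1: Merge J(1) + F(3) = 4
Step 2: Merge (J+F)(4) + I(17) = 21
Step 3: Merge ((J+F)+I)(21) + B(25) = 46
Step 4: Merge H(28) + (((J+F)+I)+B)(46) = 74
Read each symbol's code off the tree from the root (left child = 0, right child = 1).

Codes:
  B: 11 (length 2)
  F: 1001 (length 4)
  H: 0 (length 1)
  I: 101 (length 3)
  J: 1000 (length 4)
Average code length: 145/74 = 1.9595 bits/symbol


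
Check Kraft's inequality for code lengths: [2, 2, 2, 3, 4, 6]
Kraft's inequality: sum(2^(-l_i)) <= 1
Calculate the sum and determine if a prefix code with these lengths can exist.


Sum = 2^(-2) + 2^(-2) + 2^(-2) + 2^(-3) + 2^(-4) + 2^(-6)
    = 0.25 + 0.25 + 0.25 + 0.125 + 0.0625 + 0.015625
    = 61/64 = 0.953125
Since 0.953125 <= 1, Kraft's inequality IS satisfied.
A prefix code with these lengths CAN exist.

Kraft sum = 0.953125. Satisfied.


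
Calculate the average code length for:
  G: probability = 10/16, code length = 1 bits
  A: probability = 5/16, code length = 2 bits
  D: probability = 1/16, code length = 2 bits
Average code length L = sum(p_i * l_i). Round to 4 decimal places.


Weighted contributions p_i * l_i:
  G: (10/16) * 1 = 10/16
  A: (5/16) * 2 = 10/16
  D: (1/16) * 2 = 2/16
Sum = (10 + 10 + 2)/16 = 22/16

L = 22/16 = 1.3750 bits/symbol


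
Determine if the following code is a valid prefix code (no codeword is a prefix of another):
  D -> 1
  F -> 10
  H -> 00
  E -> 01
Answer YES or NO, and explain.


Checking each pair (does one codeword prefix another?):
  D='1' vs F='10': prefix -- VIOLATION

NO -- this is NOT a valid prefix code. D (1) is a prefix of F (10).


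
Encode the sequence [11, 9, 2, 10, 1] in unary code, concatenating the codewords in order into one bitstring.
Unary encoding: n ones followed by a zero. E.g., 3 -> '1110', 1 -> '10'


Encode each number as n ones followed by a terminating 0:
  11 -> 111111111110 (12 bits)
  9 -> 1111111110 (10 bits)
  2 -> 110 (3 bits)
  10 -> 11111111110 (11 bits)
  1 -> 10 (2 bits)
Total length = 12 + 10 + 3 + 11 + 2 = 38 bits.

Unary([11, 9, 2, 10, 1]) = 11111111111011111111101101111111111010 (38 bits)


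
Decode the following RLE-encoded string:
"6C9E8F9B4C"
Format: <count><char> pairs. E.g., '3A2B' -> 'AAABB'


Expanding each <count><char> pair:
  6C -> 'CCCCCC'
  9E -> 'EEEEEEEEE'
  8F -> 'FFFFFFFF'
  9B -> 'BBBBBBBBB'
  4C -> 'CCCC'

Decoded = CCCCCCEEEEEEEEEFFFFFFFFBBBBBBBBBCCCC


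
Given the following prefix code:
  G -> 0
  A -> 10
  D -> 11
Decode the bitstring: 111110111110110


Decoding step by step:
Bits 11 -> D
Bits 11 -> D
Bits 10 -> A
Bits 11 -> D
Bits 11 -> D
Bits 10 -> A
Bits 11 -> D
Bits 0 -> G


Decoded message: DDADDADG


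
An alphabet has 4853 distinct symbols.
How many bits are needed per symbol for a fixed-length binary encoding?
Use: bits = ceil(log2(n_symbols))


log2(4853) = 12.2447
Bracket: 2^12 = 4096 < 4853 <= 2^13 = 8192
So ceil(log2(4853)) = 13

bits = ceil(log2(4853)) = ceil(12.2447) = 13 bits


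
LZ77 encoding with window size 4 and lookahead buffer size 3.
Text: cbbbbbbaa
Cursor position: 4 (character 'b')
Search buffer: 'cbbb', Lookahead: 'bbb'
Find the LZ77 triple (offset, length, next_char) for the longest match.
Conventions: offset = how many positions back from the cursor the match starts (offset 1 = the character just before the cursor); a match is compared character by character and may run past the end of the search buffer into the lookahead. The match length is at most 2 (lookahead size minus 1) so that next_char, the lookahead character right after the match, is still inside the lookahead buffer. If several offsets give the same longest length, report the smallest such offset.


Try each offset into the search buffer:
  offset=1 (pos 3, char 'b'): match length 2
  offset=2 (pos 2, char 'b'): match length 2
  offset=3 (pos 1, char 'b'): match length 2
  offset=4 (pos 0, char 'c'): match length 0
Longest match has length 2, found at offsets 1, 2, 3; take the smallest, offset 1.
next_char = character at position 4 + 2 = 6 -> 'b'

Best match: offset=1, length=2 (matching 'bb' starting at position 3)
LZ77 triple: (1, 2, 'b')
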